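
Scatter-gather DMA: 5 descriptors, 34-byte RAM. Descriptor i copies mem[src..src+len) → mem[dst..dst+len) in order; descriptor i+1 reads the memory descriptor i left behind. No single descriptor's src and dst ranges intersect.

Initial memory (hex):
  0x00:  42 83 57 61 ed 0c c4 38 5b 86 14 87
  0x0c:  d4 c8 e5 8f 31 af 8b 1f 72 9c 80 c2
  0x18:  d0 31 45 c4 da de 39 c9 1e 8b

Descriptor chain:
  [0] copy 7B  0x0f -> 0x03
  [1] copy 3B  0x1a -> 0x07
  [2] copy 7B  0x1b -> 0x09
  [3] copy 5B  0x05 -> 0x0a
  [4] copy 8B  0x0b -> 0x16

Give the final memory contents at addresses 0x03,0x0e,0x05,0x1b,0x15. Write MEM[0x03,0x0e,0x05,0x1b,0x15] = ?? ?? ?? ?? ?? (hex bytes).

D0: mem[0x03..0x09] <- [8f 31 af 8b 1f 72 9c]
D1: mem[0x07..0x09] <- [45 c4 da]
D2: mem[0x09..0x0f] <- [c4 da de 39 c9 1e 8b]
D3: mem[0x0a..0x0e] <- [af 8b 45 c4 c4]
D4: mem[0x16..0x1d] <- [8b 45 c4 c4 8b 31 af 8b]
query mem[0x03]=0x8f, mem[0x0e]=0xc4, mem[0x05]=0xaf, mem[0x1b]=0x31, mem[0x15]=0x9c

MEM[0x03,0x0e,0x05,0x1b,0x15] = 8f c4 af 31 9c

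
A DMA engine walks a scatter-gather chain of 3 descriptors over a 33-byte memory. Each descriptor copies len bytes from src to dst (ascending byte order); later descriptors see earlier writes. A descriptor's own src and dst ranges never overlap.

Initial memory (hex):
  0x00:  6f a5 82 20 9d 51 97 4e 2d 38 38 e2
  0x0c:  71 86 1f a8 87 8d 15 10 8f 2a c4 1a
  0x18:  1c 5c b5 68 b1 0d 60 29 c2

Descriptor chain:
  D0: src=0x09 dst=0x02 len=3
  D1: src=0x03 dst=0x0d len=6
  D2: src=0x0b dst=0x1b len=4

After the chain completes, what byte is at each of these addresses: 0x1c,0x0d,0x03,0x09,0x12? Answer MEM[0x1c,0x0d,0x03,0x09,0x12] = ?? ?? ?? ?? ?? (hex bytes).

  after D0: wrote 3B at 0x02 = 3838e2
  after D1: wrote 6B at 0x0d = 38e251974e2d
  after D2: wrote 4B at 0x1b = e27138e2
query mem[0x1c]=0x71, mem[0x0d]=0x38, mem[0x03]=0x38, mem[0x09]=0x38, mem[0x12]=0x2d

MEM[0x1c,0x0d,0x03,0x09,0x12] = 71 38 38 38 2d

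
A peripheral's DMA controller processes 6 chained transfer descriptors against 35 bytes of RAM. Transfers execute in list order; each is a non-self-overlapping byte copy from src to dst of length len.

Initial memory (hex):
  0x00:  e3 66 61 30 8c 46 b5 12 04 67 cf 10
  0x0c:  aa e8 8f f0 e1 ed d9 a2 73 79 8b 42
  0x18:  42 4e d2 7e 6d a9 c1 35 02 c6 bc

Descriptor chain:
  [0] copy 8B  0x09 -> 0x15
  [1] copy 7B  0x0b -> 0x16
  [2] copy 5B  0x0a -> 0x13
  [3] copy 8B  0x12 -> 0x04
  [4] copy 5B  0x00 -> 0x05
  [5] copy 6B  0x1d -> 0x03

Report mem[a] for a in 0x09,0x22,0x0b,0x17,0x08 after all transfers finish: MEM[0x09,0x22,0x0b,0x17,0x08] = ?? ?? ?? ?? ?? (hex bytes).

MEM[0x09,0x22,0x0b,0x17,0x08] = d9 bc 8f 8f bc

D0: mem[0x15..0x1c] <- [67 cf 10 aa e8 8f f0 e1]
D1: mem[0x16..0x1c] <- [10 aa e8 8f f0 e1 ed]
D2: mem[0x13..0x17] <- [cf 10 aa e8 8f]
D3: mem[0x04..0x0b] <- [d9 cf 10 aa e8 8f e8 8f]
D4: mem[0x05..0x09] <- [e3 66 61 30 d9]
D5: mem[0x03..0x08] <- [a9 c1 35 02 c6 bc]
query mem[0x09]=0xd9, mem[0x22]=0xbc, mem[0x0b]=0x8f, mem[0x17]=0x8f, mem[0x08]=0xbc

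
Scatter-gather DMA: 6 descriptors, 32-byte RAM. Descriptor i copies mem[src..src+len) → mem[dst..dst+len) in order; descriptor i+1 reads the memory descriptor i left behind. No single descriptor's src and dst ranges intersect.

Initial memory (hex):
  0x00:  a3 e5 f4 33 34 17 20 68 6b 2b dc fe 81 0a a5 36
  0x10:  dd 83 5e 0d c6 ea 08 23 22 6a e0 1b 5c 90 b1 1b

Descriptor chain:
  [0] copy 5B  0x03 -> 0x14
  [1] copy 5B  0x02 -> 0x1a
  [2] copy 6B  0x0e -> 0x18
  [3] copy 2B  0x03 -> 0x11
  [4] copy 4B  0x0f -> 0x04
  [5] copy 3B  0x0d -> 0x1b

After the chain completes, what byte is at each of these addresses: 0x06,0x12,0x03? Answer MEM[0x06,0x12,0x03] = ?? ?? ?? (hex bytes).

MEM[0x06,0x12,0x03] = 33 34 33

  after D0: wrote 5B at 0x14 = 3334172068
  after D1: wrote 5B at 0x1a = f433341720
  after D2: wrote 6B at 0x18 = a536dd835e0d
  after D3: wrote 2B at 0x11 = 3334
  after D4: wrote 4B at 0x04 = 36dd3334
  after D5: wrote 3B at 0x1b = 0aa536
query mem[0x06]=0x33, mem[0x12]=0x34, mem[0x03]=0x33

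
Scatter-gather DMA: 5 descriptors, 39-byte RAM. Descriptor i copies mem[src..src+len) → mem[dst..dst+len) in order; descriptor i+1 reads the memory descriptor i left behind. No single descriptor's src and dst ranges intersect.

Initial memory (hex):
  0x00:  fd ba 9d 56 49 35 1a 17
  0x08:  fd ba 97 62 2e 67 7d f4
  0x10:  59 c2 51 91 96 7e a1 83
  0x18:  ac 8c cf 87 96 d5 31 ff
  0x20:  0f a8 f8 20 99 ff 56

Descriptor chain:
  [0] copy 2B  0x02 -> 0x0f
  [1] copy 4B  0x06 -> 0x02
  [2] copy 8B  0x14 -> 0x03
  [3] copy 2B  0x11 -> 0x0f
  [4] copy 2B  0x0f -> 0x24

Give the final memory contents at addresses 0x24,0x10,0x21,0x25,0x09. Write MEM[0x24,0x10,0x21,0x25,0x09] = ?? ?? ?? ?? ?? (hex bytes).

MEM[0x24,0x10,0x21,0x25,0x09] = c2 51 a8 51 cf

D0: mem[0x0f..0x10] <- [9d 56]
D1: mem[0x02..0x05] <- [1a 17 fd ba]
D2: mem[0x03..0x0a] <- [96 7e a1 83 ac 8c cf 87]
D3: mem[0x0f..0x10] <- [c2 51]
D4: mem[0x24..0x25] <- [c2 51]
query mem[0x24]=0xc2, mem[0x10]=0x51, mem[0x21]=0xa8, mem[0x25]=0x51, mem[0x09]=0xcf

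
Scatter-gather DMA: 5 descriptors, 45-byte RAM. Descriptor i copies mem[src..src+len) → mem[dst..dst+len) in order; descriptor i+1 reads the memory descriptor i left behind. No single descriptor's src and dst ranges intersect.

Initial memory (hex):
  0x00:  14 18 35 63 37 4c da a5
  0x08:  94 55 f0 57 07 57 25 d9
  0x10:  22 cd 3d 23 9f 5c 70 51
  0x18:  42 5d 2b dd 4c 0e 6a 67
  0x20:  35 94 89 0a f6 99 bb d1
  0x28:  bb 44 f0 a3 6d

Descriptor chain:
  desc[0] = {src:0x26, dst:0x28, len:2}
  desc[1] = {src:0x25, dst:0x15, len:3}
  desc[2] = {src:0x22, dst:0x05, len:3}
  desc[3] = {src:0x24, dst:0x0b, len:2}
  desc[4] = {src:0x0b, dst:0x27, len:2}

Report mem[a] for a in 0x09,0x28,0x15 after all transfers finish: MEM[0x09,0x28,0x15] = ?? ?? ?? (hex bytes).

MEM[0x09,0x28,0x15] = 55 99 99

  after D0: wrote 2B at 0x28 = bbd1
  after D1: wrote 3B at 0x15 = 99bbd1
  after D2: wrote 3B at 0x05 = 890af6
  after D3: wrote 2B at 0x0b = f699
  after D4: wrote 2B at 0x27 = f699
query mem[0x09]=0x55, mem[0x28]=0x99, mem[0x15]=0x99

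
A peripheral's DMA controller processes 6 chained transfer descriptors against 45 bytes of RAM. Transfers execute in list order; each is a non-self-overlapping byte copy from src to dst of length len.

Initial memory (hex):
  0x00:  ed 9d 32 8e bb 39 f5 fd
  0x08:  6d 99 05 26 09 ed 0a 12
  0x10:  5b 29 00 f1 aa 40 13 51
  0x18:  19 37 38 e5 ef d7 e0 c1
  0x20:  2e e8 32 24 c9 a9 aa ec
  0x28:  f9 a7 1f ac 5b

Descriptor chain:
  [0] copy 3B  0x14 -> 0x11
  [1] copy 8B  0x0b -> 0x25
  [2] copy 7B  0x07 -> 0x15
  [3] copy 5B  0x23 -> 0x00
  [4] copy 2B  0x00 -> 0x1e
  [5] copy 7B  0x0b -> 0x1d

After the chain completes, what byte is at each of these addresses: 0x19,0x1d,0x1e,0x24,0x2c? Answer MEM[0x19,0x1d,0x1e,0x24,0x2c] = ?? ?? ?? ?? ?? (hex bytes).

[0] 0x14->0x11 len=3 : aa 40 13
[1] 0x0b->0x25 len=8 : 26 09 ed 0a 12 5b aa 40
[2] 0x07->0x15 len=7 : fd 6d 99 05 26 09 ed
[3] 0x23->0x00 len=5 : 24 c9 26 09 ed
[4] 0x00->0x1e len=2 : 24 c9
[5] 0x0b->0x1d len=7 : 26 09 ed 0a 12 5b aa
query mem[0x19]=0x26, mem[0x1d]=0x26, mem[0x1e]=0x09, mem[0x24]=0xc9, mem[0x2c]=0x40

MEM[0x19,0x1d,0x1e,0x24,0x2c] = 26 26 09 c9 40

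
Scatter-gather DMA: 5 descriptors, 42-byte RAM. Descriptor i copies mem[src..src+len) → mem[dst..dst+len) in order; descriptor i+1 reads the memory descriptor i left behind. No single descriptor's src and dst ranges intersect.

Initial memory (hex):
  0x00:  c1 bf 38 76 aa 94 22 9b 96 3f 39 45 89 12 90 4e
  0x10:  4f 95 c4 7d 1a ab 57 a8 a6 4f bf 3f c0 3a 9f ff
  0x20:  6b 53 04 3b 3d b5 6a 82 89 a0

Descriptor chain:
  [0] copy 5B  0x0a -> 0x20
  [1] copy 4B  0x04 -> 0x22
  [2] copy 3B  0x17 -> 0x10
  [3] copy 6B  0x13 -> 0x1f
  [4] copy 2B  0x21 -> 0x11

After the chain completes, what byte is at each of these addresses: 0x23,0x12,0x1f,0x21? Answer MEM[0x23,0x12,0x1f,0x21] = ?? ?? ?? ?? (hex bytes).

#0 dst[0x20+5] := {0x39,0x45,0x89,0x12,0x90}
#1 dst[0x22+4] := {0xaa,0x94,0x22,0x9b}
#2 dst[0x10+3] := {0xa8,0xa6,0x4f}
#3 dst[0x1f+6] := {0x7d,0x1a,0xab,0x57,0xa8,0xa6}
#4 dst[0x11+2] := {0xab,0x57}
query mem[0x23]=0xa8, mem[0x12]=0x57, mem[0x1f]=0x7d, mem[0x21]=0xab

MEM[0x23,0x12,0x1f,0x21] = a8 57 7d ab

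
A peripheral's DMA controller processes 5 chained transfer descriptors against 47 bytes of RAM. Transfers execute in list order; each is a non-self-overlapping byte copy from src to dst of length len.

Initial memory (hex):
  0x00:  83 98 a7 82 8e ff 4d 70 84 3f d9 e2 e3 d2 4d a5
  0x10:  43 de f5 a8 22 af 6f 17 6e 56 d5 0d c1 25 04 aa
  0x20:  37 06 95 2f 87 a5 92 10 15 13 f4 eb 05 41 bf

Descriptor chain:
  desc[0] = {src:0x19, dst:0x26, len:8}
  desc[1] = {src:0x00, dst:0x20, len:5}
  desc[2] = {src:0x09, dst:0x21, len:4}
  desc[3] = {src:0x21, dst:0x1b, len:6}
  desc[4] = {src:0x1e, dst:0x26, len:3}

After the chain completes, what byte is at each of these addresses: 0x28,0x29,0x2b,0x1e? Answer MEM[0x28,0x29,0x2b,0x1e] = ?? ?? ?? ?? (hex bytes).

MEM[0x28,0x29,0x2b,0x1e] = 56 c1 04 e3

  after D0: wrote 8B at 0x26 = 56d50dc12504aa37
  after D1: wrote 5B at 0x20 = 8398a7828e
  after D2: wrote 4B at 0x21 = 3fd9e2e3
  after D3: wrote 6B at 0x1b = 3fd9e2e3a556
  after D4: wrote 3B at 0x26 = e3a556
query mem[0x28]=0x56, mem[0x29]=0xc1, mem[0x2b]=0x04, mem[0x1e]=0xe3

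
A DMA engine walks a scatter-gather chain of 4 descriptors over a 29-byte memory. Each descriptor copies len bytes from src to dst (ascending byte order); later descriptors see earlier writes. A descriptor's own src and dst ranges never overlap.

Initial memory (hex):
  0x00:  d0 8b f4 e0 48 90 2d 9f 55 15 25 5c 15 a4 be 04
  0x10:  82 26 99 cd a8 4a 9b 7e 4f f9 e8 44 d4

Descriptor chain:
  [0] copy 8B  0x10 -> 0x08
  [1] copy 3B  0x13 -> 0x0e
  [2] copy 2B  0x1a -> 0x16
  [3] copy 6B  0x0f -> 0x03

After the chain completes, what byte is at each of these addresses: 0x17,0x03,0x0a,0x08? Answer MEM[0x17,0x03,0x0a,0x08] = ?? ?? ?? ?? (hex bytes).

MEM[0x17,0x03,0x0a,0x08] = 44 a8 99 a8

  after D0: wrote 8B at 0x08 = 822699cda84a9b7e
  after D1: wrote 3B at 0x0e = cda84a
  after D2: wrote 2B at 0x16 = e844
  after D3: wrote 6B at 0x03 = a84a2699cda8
query mem[0x17]=0x44, mem[0x03]=0xa8, mem[0x0a]=0x99, mem[0x08]=0xa8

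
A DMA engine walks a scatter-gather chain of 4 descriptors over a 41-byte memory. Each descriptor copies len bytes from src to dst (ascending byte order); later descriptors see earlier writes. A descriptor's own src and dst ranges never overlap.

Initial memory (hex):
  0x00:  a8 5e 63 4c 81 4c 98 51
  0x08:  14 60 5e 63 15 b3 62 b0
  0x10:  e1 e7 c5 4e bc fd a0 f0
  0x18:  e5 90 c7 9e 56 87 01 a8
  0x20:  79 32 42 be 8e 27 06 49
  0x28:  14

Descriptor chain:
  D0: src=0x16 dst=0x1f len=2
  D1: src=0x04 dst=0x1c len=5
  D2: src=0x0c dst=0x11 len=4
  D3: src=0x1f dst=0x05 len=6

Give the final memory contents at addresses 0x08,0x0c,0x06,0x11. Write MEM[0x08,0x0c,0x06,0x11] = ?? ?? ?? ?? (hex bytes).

MEM[0x08,0x0c,0x06,0x11] = 42 15 14 15

[0] 0x16->0x1f len=2 : a0 f0
[1] 0x04->0x1c len=5 : 81 4c 98 51 14
[2] 0x0c->0x11 len=4 : 15 b3 62 b0
[3] 0x1f->0x05 len=6 : 51 14 32 42 be 8e
query mem[0x08]=0x42, mem[0x0c]=0x15, mem[0x06]=0x14, mem[0x11]=0x15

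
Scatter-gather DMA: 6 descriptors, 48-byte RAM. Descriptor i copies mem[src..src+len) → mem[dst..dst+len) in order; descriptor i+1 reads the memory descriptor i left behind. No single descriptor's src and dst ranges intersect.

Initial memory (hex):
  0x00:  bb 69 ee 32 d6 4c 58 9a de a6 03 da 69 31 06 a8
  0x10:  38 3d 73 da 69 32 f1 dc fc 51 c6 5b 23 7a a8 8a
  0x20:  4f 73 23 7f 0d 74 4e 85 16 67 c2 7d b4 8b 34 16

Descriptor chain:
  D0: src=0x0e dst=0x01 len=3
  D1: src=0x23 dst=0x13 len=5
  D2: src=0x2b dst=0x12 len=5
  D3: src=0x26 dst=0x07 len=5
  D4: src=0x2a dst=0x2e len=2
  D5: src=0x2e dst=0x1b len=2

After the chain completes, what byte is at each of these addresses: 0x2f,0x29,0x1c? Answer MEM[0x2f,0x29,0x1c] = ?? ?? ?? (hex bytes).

D0: mem[0x01..0x03] <- [06 a8 38]
D1: mem[0x13..0x17] <- [7f 0d 74 4e 85]
D2: mem[0x12..0x16] <- [7d b4 8b 34 16]
D3: mem[0x07..0x0b] <- [4e 85 16 67 c2]
D4: mem[0x2e..0x2f] <- [c2 7d]
D5: mem[0x1b..0x1c] <- [c2 7d]
query mem[0x2f]=0x7d, mem[0x29]=0x67, mem[0x1c]=0x7d

MEM[0x2f,0x29,0x1c] = 7d 67 7d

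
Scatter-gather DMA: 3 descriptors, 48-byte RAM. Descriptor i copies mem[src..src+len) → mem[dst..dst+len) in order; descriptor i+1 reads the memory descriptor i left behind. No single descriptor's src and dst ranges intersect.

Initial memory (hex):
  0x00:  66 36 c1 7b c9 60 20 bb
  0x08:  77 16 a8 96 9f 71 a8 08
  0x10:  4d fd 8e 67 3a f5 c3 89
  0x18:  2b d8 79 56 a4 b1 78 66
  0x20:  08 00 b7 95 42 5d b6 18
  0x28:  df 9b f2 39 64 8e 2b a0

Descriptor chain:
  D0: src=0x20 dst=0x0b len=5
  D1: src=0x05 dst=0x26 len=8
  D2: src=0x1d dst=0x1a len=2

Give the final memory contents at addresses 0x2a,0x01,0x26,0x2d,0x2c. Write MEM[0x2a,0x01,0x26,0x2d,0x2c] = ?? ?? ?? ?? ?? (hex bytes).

  after D0: wrote 5B at 0x0b = 0800b79542
  after D1: wrote 8B at 0x26 = 6020bb7716a80800
  after D2: wrote 2B at 0x1a = b178
query mem[0x2a]=0x16, mem[0x01]=0x36, mem[0x26]=0x60, mem[0x2d]=0x00, mem[0x2c]=0x08

MEM[0x2a,0x01,0x26,0x2d,0x2c] = 16 36 60 00 08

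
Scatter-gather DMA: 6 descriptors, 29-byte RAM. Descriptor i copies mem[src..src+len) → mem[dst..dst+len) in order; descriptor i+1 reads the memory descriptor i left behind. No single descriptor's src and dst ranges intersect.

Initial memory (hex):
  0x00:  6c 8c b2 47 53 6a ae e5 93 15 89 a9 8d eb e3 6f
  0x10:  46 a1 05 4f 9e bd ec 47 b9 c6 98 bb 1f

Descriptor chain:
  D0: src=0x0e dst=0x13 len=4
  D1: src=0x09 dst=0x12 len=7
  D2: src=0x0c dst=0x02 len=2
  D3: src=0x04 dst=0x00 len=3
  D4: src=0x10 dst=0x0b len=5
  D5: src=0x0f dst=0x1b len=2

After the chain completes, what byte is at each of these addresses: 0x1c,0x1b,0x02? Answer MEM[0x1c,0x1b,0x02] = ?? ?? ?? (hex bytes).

MEM[0x1c,0x1b,0x02] = 46 a9 ae

#0 dst[0x13+4] := {0xe3,0x6f,0x46,0xa1}
#1 dst[0x12+7] := {0x15,0x89,0xa9,0x8d,0xeb,0xe3,0x6f}
#2 dst[0x02+2] := {0x8d,0xeb}
#3 dst[0x00+3] := {0x53,0x6a,0xae}
#4 dst[0x0b+5] := {0x46,0xa1,0x15,0x89,0xa9}
#5 dst[0x1b+2] := {0xa9,0x46}
query mem[0x1c]=0x46, mem[0x1b]=0xa9, mem[0x02]=0xae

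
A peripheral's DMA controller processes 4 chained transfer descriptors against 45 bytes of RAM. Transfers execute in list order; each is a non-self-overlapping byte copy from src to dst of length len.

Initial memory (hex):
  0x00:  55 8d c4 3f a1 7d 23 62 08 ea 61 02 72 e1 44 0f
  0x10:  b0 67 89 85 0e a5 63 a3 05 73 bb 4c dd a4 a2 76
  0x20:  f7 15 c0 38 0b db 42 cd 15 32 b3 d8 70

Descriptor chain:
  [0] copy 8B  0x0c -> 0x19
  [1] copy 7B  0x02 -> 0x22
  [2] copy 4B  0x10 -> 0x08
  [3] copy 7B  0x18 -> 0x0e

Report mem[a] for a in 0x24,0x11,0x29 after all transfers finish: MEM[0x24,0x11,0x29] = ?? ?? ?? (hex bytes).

MEM[0x24,0x11,0x29] = a1 44 32

#0 dst[0x19+8] := {0x72,0xe1,0x44,0x0f,0xb0,0x67,0x89,0x85}
#1 dst[0x22+7] := {0xc4,0x3f,0xa1,0x7d,0x23,0x62,0x08}
#2 dst[0x08+4] := {0xb0,0x67,0x89,0x85}
#3 dst[0x0e+7] := {0x05,0x72,0xe1,0x44,0x0f,0xb0,0x67}
query mem[0x24]=0xa1, mem[0x11]=0x44, mem[0x29]=0x32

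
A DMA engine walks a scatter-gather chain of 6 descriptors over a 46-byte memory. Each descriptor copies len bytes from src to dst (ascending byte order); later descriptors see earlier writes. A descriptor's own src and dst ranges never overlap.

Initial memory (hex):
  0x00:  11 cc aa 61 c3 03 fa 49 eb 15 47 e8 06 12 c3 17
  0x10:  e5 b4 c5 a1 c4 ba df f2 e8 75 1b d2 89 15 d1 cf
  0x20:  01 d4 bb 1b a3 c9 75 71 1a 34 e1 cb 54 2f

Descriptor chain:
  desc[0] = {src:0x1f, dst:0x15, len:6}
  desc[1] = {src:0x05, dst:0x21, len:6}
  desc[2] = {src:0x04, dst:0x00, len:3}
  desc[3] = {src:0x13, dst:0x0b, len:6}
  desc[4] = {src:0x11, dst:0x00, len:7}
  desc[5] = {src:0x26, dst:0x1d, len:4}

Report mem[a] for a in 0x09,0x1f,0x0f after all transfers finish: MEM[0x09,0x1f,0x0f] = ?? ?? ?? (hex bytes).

MEM[0x09,0x1f,0x0f] = 15 1a d4

  after D0: wrote 6B at 0x15 = cf01d4bb1ba3
  after D1: wrote 6B at 0x21 = 03fa49eb1547
  after D2: wrote 3B at 0x00 = c303fa
  after D3: wrote 6B at 0x0b = a1c4cf01d4bb
  after D4: wrote 7B at 0x00 = b4c5a1c4cf01d4
  after D5: wrote 4B at 0x1d = 47711a34
query mem[0x09]=0x15, mem[0x1f]=0x1a, mem[0x0f]=0xd4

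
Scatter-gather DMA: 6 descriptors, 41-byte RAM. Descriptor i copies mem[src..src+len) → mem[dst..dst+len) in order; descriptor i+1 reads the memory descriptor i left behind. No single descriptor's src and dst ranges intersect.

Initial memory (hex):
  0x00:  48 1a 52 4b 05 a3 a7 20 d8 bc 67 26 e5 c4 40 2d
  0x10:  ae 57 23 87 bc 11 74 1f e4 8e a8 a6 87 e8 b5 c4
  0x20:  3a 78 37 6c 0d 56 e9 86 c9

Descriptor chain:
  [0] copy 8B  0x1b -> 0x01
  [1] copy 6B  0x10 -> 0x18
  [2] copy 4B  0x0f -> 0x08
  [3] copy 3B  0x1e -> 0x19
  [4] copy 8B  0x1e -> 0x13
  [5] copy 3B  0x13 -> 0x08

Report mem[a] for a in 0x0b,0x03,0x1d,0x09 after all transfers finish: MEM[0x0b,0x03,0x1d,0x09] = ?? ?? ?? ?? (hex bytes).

[0] 0x1b->0x01 len=8 : a6 87 e8 b5 c4 3a 78 37
[1] 0x10->0x18 len=6 : ae 57 23 87 bc 11
[2] 0x0f->0x08 len=4 : 2d ae 57 23
[3] 0x1e->0x19 len=3 : b5 c4 3a
[4] 0x1e->0x13 len=8 : b5 c4 3a 78 37 6c 0d 56
[5] 0x13->0x08 len=3 : b5 c4 3a
query mem[0x0b]=0x23, mem[0x03]=0xe8, mem[0x1d]=0x11, mem[0x09]=0xc4

MEM[0x0b,0x03,0x1d,0x09] = 23 e8 11 c4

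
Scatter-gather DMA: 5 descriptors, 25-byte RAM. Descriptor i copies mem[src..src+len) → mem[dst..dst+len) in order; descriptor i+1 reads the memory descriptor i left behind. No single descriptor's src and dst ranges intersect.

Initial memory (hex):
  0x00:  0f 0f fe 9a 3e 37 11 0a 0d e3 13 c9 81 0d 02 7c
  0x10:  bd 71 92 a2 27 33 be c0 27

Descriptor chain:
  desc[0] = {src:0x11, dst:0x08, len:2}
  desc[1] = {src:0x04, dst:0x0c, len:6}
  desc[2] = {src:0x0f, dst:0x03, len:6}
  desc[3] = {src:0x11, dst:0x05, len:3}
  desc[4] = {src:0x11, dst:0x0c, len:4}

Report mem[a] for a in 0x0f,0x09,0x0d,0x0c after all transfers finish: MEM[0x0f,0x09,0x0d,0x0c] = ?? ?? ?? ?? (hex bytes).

MEM[0x0f,0x09,0x0d,0x0c] = 27 92 92 92

[0] 0x11->0x08 len=2 : 71 92
[1] 0x04->0x0c len=6 : 3e 37 11 0a 71 92
[2] 0x0f->0x03 len=6 : 0a 71 92 92 a2 27
[3] 0x11->0x05 len=3 : 92 92 a2
[4] 0x11->0x0c len=4 : 92 92 a2 27
query mem[0x0f]=0x27, mem[0x09]=0x92, mem[0x0d]=0x92, mem[0x0c]=0x92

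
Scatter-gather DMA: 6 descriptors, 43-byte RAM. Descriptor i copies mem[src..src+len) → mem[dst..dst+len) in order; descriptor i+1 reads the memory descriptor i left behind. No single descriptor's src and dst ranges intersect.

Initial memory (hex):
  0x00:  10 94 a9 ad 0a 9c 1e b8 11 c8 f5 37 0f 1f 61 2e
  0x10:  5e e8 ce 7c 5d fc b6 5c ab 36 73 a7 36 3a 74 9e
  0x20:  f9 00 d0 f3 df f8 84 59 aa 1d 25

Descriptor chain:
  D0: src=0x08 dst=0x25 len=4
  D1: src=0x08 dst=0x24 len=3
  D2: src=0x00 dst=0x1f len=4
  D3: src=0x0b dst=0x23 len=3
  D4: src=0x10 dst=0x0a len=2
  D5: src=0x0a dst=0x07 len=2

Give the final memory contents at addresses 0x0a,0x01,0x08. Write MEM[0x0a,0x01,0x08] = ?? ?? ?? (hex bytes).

  after D0: wrote 4B at 0x25 = 11c8f537
  after D1: wrote 3B at 0x24 = 11c8f5
  after D2: wrote 4B at 0x1f = 1094a9ad
  after D3: wrote 3B at 0x23 = 370f1f
  after D4: wrote 2B at 0x0a = 5ee8
  after D5: wrote 2B at 0x07 = 5ee8
query mem[0x0a]=0x5e, mem[0x01]=0x94, mem[0x08]=0xe8

MEM[0x0a,0x01,0x08] = 5e 94 e8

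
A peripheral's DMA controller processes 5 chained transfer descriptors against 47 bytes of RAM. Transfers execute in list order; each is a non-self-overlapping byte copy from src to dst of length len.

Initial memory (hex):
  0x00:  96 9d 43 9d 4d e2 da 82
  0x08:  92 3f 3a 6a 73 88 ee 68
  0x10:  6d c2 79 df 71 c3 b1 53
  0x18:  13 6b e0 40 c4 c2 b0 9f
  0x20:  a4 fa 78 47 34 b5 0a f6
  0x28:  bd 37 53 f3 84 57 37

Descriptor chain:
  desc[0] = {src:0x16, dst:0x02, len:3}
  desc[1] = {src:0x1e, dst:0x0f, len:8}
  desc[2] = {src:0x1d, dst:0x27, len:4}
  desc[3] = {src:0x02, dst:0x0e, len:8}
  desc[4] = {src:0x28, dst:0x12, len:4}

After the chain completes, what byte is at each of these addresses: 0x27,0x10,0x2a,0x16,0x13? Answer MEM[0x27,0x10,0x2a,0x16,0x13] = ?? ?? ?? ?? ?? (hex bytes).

MEM[0x27,0x10,0x2a,0x16,0x13] = c2 13 a4 b5 9f

[0] 0x16->0x02 len=3 : b1 53 13
[1] 0x1e->0x0f len=8 : b0 9f a4 fa 78 47 34 b5
[2] 0x1d->0x27 len=4 : c2 b0 9f a4
[3] 0x02->0x0e len=8 : b1 53 13 e2 da 82 92 3f
[4] 0x28->0x12 len=4 : b0 9f a4 f3
query mem[0x27]=0xc2, mem[0x10]=0x13, mem[0x2a]=0xa4, mem[0x16]=0xb5, mem[0x13]=0x9f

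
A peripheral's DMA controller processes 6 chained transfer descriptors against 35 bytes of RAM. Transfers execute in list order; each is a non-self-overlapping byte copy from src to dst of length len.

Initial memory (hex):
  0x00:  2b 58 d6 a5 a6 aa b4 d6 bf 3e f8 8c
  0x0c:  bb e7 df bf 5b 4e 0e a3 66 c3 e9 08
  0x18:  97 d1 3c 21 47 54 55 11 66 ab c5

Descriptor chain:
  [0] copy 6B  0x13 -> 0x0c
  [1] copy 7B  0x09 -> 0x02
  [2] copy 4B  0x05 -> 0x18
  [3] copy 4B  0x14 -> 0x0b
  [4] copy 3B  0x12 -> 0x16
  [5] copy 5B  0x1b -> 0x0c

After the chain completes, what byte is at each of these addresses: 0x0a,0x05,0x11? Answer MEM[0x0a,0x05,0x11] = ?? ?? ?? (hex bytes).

  after D0: wrote 6B at 0x0c = a366c3e90897
  after D1: wrote 7B at 0x02 = 3ef88ca366c3e9
  after D2: wrote 4B at 0x18 = a366c3e9
  after D3: wrote 4B at 0x0b = 66c3e908
  after D4: wrote 3B at 0x16 = 0ea366
  after D5: wrote 5B at 0x0c = e947545511
query mem[0x0a]=0xf8, mem[0x05]=0xa3, mem[0x11]=0x97

MEM[0x0a,0x05,0x11] = f8 a3 97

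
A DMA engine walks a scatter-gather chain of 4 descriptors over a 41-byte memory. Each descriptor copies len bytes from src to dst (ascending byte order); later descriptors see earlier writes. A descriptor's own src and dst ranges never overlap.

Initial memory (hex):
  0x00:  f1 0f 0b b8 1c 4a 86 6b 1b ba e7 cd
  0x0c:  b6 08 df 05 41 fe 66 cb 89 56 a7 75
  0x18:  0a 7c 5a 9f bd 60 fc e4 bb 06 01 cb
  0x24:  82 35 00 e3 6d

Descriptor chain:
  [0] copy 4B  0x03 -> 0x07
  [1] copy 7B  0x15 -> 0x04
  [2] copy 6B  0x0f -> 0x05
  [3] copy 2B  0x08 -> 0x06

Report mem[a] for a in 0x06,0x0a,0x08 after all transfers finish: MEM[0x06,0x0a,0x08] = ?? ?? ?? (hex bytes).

MEM[0x06,0x0a,0x08] = 66 89 66

  after D0: wrote 4B at 0x07 = b81c4a86
  after D1: wrote 7B at 0x04 = 56a7750a7c5a9f
  after D2: wrote 6B at 0x05 = 0541fe66cb89
  after D3: wrote 2B at 0x06 = 66cb
query mem[0x06]=0x66, mem[0x0a]=0x89, mem[0x08]=0x66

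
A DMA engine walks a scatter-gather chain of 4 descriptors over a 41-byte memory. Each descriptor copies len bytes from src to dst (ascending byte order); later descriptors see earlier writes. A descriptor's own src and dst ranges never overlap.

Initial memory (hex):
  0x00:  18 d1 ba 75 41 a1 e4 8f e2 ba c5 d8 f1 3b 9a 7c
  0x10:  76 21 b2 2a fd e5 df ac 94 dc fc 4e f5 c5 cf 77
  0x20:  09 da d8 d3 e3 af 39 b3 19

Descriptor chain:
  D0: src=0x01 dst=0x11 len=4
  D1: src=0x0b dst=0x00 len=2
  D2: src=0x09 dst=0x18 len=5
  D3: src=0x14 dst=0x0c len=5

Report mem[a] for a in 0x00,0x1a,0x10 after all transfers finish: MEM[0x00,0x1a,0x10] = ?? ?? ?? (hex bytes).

[0] 0x01->0x11 len=4 : d1 ba 75 41
[1] 0x0b->0x00 len=2 : d8 f1
[2] 0x09->0x18 len=5 : ba c5 d8 f1 3b
[3] 0x14->0x0c len=5 : 41 e5 df ac ba
query mem[0x00]=0xd8, mem[0x1a]=0xd8, mem[0x10]=0xba

MEM[0x00,0x1a,0x10] = d8 d8 ba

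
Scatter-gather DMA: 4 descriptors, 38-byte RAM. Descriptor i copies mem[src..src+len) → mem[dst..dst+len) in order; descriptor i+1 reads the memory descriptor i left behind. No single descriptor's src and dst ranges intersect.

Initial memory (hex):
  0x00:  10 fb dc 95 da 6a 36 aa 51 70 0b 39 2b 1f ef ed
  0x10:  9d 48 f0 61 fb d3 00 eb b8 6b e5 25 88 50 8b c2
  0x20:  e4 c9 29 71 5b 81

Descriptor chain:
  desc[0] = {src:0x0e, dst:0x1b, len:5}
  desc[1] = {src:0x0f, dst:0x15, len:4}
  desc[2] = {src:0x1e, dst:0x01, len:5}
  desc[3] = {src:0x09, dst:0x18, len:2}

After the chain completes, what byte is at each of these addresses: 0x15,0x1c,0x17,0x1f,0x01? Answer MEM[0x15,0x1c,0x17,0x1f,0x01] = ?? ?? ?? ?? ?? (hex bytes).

[0] 0x0e->0x1b len=5 : ef ed 9d 48 f0
[1] 0x0f->0x15 len=4 : ed 9d 48 f0
[2] 0x1e->0x01 len=5 : 48 f0 e4 c9 29
[3] 0x09->0x18 len=2 : 70 0b
query mem[0x15]=0xed, mem[0x1c]=0xed, mem[0x17]=0x48, mem[0x1f]=0xf0, mem[0x01]=0x48

MEM[0x15,0x1c,0x17,0x1f,0x01] = ed ed 48 f0 48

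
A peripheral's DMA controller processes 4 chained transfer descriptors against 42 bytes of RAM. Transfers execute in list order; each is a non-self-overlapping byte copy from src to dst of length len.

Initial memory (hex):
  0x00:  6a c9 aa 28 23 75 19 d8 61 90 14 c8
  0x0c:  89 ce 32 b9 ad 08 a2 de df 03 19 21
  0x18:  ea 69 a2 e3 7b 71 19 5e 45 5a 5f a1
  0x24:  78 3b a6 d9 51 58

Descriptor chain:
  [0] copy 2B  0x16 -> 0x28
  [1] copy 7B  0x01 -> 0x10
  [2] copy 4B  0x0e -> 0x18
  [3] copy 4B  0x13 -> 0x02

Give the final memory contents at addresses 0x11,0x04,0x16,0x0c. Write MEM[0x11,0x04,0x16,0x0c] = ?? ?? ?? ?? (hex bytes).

D0: mem[0x28..0x29] <- [19 21]
D1: mem[0x10..0x16] <- [c9 aa 28 23 75 19 d8]
D2: mem[0x18..0x1b] <- [32 b9 c9 aa]
D3: mem[0x02..0x05] <- [23 75 19 d8]
query mem[0x11]=0xaa, mem[0x04]=0x19, mem[0x16]=0xd8, mem[0x0c]=0x89

MEM[0x11,0x04,0x16,0x0c] = aa 19 d8 89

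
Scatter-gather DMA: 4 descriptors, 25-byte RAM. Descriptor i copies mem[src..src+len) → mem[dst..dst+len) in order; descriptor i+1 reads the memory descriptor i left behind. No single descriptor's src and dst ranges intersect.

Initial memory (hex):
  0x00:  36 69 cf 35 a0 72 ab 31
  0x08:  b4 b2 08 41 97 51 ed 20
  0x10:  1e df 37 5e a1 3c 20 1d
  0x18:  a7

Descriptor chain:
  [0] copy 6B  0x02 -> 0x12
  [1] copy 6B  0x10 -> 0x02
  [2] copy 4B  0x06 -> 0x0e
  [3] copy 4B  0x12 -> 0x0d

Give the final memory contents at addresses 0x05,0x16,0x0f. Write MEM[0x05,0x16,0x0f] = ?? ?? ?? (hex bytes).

[0] 0x02->0x12 len=6 : cf 35 a0 72 ab 31
[1] 0x10->0x02 len=6 : 1e df cf 35 a0 72
[2] 0x06->0x0e len=4 : a0 72 b4 b2
[3] 0x12->0x0d len=4 : cf 35 a0 72
query mem[0x05]=0x35, mem[0x16]=0xab, mem[0x0f]=0xa0

MEM[0x05,0x16,0x0f] = 35 ab a0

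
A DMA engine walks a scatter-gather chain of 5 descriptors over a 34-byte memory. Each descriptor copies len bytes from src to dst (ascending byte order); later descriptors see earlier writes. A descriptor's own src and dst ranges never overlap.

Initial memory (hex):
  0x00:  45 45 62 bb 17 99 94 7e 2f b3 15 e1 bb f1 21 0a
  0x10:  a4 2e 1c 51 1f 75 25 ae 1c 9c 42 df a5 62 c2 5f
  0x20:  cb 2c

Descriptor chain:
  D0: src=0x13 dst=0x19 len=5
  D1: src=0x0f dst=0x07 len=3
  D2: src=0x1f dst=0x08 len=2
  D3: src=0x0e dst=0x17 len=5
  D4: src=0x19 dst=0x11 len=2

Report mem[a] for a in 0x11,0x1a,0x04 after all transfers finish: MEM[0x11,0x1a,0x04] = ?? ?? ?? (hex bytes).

#0 dst[0x19+5] := {0x51,0x1f,0x75,0x25,0xae}
#1 dst[0x07+3] := {0x0a,0xa4,0x2e}
#2 dst[0x08+2] := {0x5f,0xcb}
#3 dst[0x17+5] := {0x21,0x0a,0xa4,0x2e,0x1c}
#4 dst[0x11+2] := {0xa4,0x2e}
query mem[0x11]=0xa4, mem[0x1a]=0x2e, mem[0x04]=0x17

MEM[0x11,0x1a,0x04] = a4 2e 17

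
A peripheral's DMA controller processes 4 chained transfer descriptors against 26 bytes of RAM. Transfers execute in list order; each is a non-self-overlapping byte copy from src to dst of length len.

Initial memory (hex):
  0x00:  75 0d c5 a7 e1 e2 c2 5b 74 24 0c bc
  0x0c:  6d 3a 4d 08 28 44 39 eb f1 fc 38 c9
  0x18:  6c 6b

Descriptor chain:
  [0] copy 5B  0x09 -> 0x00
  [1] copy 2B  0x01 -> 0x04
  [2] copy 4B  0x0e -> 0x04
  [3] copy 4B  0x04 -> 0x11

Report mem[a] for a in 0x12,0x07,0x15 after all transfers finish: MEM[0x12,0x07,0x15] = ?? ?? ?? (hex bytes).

  after D0: wrote 5B at 0x00 = 240cbc6d3a
  after D1: wrote 2B at 0x04 = 0cbc
  after D2: wrote 4B at 0x04 = 4d082844
  after D3: wrote 4B at 0x11 = 4d082844
query mem[0x12]=0x08, mem[0x07]=0x44, mem[0x15]=0xfc

MEM[0x12,0x07,0x15] = 08 44 fc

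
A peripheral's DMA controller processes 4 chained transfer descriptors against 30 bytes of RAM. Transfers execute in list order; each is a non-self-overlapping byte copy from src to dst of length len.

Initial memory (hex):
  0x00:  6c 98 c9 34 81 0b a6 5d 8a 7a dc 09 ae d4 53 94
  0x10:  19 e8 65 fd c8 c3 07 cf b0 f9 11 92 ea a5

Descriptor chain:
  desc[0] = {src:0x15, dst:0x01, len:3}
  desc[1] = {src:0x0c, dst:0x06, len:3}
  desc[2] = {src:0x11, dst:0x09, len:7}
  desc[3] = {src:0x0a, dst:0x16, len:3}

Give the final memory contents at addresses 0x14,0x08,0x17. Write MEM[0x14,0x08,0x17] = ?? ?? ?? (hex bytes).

D0: mem[0x01..0x03] <- [c3 07 cf]
D1: mem[0x06..0x08] <- [ae d4 53]
D2: mem[0x09..0x0f] <- [e8 65 fd c8 c3 07 cf]
D3: mem[0x16..0x18] <- [65 fd c8]
query mem[0x14]=0xc8, mem[0x08]=0x53, mem[0x17]=0xfd

MEM[0x14,0x08,0x17] = c8 53 fd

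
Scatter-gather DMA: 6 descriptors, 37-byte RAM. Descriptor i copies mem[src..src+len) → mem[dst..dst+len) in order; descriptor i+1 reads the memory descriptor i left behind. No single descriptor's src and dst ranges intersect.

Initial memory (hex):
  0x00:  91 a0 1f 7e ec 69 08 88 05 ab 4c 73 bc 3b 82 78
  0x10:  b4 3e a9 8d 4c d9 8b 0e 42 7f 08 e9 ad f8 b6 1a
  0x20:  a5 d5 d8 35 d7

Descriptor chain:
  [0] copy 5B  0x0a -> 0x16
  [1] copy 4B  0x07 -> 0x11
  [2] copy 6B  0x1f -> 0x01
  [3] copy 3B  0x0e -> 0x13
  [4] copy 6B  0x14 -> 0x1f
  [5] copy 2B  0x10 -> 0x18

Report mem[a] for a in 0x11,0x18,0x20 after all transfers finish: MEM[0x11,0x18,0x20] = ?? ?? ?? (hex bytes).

MEM[0x11,0x18,0x20] = 88 b4 b4

#0 dst[0x16+5] := {0x4c,0x73,0xbc,0x3b,0x82}
#1 dst[0x11+4] := {0x88,0x05,0xab,0x4c}
#2 dst[0x01+6] := {0x1a,0xa5,0xd5,0xd8,0x35,0xd7}
#3 dst[0x13+3] := {0x82,0x78,0xb4}
#4 dst[0x1f+6] := {0x78,0xb4,0x4c,0x73,0xbc,0x3b}
#5 dst[0x18+2] := {0xb4,0x88}
query mem[0x11]=0x88, mem[0x18]=0xb4, mem[0x20]=0xb4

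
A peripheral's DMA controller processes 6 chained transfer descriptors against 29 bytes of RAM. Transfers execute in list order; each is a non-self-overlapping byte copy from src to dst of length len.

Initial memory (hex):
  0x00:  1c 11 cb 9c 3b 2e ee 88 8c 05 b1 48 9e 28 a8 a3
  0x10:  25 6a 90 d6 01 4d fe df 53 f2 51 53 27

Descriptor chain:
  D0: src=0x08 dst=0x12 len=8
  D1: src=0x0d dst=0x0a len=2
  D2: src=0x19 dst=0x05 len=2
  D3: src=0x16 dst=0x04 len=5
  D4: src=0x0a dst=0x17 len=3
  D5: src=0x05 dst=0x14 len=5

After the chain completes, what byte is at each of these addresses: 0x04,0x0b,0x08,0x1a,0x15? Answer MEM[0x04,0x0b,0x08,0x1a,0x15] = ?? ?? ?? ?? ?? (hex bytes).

[0] 0x08->0x12 len=8 : 8c 05 b1 48 9e 28 a8 a3
[1] 0x0d->0x0a len=2 : 28 a8
[2] 0x19->0x05 len=2 : a3 51
[3] 0x16->0x04 len=5 : 9e 28 a8 a3 51
[4] 0x0a->0x17 len=3 : 28 a8 9e
[5] 0x05->0x14 len=5 : 28 a8 a3 51 05
query mem[0x04]=0x9e, mem[0x0b]=0xa8, mem[0x08]=0x51, mem[0x1a]=0x51, mem[0x15]=0xa8

MEM[0x04,0x0b,0x08,0x1a,0x15] = 9e a8 51 51 a8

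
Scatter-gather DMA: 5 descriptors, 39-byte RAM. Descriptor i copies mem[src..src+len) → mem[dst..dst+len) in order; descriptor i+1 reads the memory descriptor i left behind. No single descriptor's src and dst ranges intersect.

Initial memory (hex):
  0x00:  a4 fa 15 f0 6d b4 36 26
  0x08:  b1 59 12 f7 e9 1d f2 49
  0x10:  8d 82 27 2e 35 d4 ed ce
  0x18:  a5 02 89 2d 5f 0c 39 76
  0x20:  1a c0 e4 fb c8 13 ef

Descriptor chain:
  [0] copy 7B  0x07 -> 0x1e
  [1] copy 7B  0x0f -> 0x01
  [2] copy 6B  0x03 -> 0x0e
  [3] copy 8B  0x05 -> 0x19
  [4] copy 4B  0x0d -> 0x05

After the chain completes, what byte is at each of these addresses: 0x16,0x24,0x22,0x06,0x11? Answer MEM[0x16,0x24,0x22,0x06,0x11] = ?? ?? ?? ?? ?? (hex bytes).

  after D0: wrote 7B at 0x1e = 26b15912f7e91d
  after D1: wrote 7B at 0x01 = 498d82272e35d4
  after D2: wrote 6B at 0x0e = 82272e35d4b1
  after D3: wrote 8B at 0x19 = 2e35d4b15912f7e9
  after D4: wrote 4B at 0x05 = 1d82272e
query mem[0x16]=0xed, mem[0x24]=0x1d, mem[0x22]=0xf7, mem[0x06]=0x82, mem[0x11]=0x35

MEM[0x16,0x24,0x22,0x06,0x11] = ed 1d f7 82 35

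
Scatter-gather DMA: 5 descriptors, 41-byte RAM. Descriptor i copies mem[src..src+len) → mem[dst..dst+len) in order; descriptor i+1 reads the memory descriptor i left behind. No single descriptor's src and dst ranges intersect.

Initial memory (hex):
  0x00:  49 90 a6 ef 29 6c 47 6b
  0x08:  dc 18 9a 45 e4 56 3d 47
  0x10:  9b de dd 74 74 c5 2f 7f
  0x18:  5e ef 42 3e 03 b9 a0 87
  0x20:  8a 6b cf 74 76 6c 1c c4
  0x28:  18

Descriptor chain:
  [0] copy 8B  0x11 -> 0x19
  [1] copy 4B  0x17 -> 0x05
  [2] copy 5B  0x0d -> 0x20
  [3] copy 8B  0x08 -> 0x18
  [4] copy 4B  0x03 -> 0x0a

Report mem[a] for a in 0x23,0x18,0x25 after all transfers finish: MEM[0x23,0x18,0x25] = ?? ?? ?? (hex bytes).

MEM[0x23,0x18,0x25] = 9b dd 6c

[0] 0x11->0x19 len=8 : de dd 74 74 c5 2f 7f 5e
[1] 0x17->0x05 len=4 : 7f 5e de dd
[2] 0x0d->0x20 len=5 : 56 3d 47 9b de
[3] 0x08->0x18 len=8 : dd 18 9a 45 e4 56 3d 47
[4] 0x03->0x0a len=4 : ef 29 7f 5e
query mem[0x23]=0x9b, mem[0x18]=0xdd, mem[0x25]=0x6c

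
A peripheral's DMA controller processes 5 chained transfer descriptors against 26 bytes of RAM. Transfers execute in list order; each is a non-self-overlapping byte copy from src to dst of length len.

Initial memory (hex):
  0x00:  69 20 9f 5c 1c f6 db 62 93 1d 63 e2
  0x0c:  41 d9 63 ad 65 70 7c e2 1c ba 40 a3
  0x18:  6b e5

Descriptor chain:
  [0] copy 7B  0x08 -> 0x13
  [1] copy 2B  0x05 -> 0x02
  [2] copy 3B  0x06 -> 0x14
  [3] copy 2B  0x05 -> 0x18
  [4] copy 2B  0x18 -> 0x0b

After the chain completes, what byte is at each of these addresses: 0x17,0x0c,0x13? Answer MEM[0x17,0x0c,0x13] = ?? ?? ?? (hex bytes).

  after D0: wrote 7B at 0x13 = 931d63e241d963
  after D1: wrote 2B at 0x02 = f6db
  after D2: wrote 3B at 0x14 = db6293
  after D3: wrote 2B at 0x18 = f6db
  after D4: wrote 2B at 0x0b = f6db
query mem[0x17]=0x41, mem[0x0c]=0xdb, mem[0x13]=0x93

MEM[0x17,0x0c,0x13] = 41 db 93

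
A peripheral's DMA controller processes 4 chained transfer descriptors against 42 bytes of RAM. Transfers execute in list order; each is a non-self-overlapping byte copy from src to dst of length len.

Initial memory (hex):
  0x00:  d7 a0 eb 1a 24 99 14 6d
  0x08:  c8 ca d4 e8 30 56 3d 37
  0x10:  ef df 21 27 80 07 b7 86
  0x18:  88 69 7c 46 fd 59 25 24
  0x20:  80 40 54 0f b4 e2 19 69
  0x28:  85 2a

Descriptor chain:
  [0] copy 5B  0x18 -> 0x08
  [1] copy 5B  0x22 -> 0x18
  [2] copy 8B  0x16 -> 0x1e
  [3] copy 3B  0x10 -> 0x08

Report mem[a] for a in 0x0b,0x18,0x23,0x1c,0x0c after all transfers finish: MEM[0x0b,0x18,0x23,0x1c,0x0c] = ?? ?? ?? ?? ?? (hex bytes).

MEM[0x0b,0x18,0x23,0x1c,0x0c] = 46 54 e2 19 fd

[0] 0x18->0x08 len=5 : 88 69 7c 46 fd
[1] 0x22->0x18 len=5 : 54 0f b4 e2 19
[2] 0x16->0x1e len=8 : b7 86 54 0f b4 e2 19 59
[3] 0x10->0x08 len=3 : ef df 21
query mem[0x0b]=0x46, mem[0x18]=0x54, mem[0x23]=0xe2, mem[0x1c]=0x19, mem[0x0c]=0xfd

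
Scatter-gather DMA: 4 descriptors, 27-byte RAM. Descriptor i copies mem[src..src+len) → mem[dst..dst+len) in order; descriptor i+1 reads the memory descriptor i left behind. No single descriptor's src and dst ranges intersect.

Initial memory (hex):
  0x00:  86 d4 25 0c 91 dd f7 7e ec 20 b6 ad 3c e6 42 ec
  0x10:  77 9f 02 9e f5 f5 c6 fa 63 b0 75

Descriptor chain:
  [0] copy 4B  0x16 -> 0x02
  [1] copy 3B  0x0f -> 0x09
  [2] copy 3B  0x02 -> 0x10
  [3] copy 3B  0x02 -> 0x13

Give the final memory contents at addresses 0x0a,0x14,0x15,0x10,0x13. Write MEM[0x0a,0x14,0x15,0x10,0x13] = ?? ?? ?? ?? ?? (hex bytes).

D0: mem[0x02..0x05] <- [c6 fa 63 b0]
D1: mem[0x09..0x0b] <- [ec 77 9f]
D2: mem[0x10..0x12] <- [c6 fa 63]
D3: mem[0x13..0x15] <- [c6 fa 63]
query mem[0x0a]=0x77, mem[0x14]=0xfa, mem[0x15]=0x63, mem[0x10]=0xc6, mem[0x13]=0xc6

MEM[0x0a,0x14,0x15,0x10,0x13] = 77 fa 63 c6 c6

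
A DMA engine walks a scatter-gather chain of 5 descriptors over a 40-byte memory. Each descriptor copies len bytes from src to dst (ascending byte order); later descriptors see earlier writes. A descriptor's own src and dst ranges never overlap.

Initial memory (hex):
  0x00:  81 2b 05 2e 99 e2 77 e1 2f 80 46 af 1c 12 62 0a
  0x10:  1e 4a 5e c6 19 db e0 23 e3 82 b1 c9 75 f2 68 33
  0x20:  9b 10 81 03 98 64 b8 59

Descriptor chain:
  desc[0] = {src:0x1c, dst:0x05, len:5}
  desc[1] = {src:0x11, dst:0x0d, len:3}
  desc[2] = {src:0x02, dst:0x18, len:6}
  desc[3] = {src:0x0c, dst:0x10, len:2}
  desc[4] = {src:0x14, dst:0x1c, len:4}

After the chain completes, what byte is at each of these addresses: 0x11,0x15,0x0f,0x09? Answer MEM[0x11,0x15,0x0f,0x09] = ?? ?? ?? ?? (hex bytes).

[0] 0x1c->0x05 len=5 : 75 f2 68 33 9b
[1] 0x11->0x0d len=3 : 4a 5e c6
[2] 0x02->0x18 len=6 : 05 2e 99 75 f2 68
[3] 0x0c->0x10 len=2 : 1c 4a
[4] 0x14->0x1c len=4 : 19 db e0 23
query mem[0x11]=0x4a, mem[0x15]=0xdb, mem[0x0f]=0xc6, mem[0x09]=0x9b

MEM[0x11,0x15,0x0f,0x09] = 4a db c6 9b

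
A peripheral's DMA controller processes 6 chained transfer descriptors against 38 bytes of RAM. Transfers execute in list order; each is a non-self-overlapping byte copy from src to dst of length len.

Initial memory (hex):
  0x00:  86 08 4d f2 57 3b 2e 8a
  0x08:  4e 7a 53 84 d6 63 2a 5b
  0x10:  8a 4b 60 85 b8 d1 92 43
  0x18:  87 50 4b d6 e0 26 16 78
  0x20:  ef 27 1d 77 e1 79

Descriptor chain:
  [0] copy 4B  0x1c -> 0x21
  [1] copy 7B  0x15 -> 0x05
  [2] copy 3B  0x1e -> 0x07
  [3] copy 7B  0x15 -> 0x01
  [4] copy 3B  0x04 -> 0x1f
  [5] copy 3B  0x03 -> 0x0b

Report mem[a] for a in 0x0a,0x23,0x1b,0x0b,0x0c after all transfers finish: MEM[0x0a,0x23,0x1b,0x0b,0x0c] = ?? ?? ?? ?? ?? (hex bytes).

MEM[0x0a,0x23,0x1b,0x0b,0x0c] = 4b 16 d6 43 87

[0] 0x1c->0x21 len=4 : e0 26 16 78
[1] 0x15->0x05 len=7 : d1 92 43 87 50 4b d6
[2] 0x1e->0x07 len=3 : 16 78 ef
[3] 0x15->0x01 len=7 : d1 92 43 87 50 4b d6
[4] 0x04->0x1f len=3 : 87 50 4b
[5] 0x03->0x0b len=3 : 43 87 50
query mem[0x0a]=0x4b, mem[0x23]=0x16, mem[0x1b]=0xd6, mem[0x0b]=0x43, mem[0x0c]=0x87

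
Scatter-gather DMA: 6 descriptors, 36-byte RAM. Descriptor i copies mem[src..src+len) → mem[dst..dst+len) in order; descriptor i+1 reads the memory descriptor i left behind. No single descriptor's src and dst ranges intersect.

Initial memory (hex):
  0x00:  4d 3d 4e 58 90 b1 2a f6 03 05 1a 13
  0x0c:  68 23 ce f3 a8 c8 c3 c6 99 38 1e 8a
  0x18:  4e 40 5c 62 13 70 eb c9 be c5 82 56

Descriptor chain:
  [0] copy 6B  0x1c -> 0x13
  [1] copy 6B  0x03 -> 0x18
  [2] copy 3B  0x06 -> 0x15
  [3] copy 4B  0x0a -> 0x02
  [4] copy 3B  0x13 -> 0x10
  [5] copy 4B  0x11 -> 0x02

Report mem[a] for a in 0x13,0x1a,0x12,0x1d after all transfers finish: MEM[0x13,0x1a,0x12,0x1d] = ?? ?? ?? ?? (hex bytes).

[0] 0x1c->0x13 len=6 : 13 70 eb c9 be c5
[1] 0x03->0x18 len=6 : 58 90 b1 2a f6 03
[2] 0x06->0x15 len=3 : 2a f6 03
[3] 0x0a->0x02 len=4 : 1a 13 68 23
[4] 0x13->0x10 len=3 : 13 70 2a
[5] 0x11->0x02 len=4 : 70 2a 13 70
query mem[0x13]=0x13, mem[0x1a]=0xb1, mem[0x12]=0x2a, mem[0x1d]=0x03

MEM[0x13,0x1a,0x12,0x1d] = 13 b1 2a 03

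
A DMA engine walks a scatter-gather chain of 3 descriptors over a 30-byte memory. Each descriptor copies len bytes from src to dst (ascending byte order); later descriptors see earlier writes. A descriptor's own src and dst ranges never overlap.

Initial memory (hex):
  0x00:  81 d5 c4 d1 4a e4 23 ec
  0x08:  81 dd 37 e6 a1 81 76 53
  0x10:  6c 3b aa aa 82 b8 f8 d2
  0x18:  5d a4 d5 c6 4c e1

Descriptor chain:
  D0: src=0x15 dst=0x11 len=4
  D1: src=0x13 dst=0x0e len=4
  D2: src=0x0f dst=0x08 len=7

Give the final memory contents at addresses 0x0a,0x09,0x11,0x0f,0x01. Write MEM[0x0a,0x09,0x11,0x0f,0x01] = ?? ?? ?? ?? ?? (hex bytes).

  after D0: wrote 4B at 0x11 = b8f8d25d
  after D1: wrote 4B at 0x0e = d25db8f8
  after D2: wrote 7B at 0x08 = 5db8f8f8d25db8
query mem[0x0a]=0xf8, mem[0x09]=0xb8, mem[0x11]=0xf8, mem[0x0f]=0x5d, mem[0x01]=0xd5

MEM[0x0a,0x09,0x11,0x0f,0x01] = f8 b8 f8 5d d5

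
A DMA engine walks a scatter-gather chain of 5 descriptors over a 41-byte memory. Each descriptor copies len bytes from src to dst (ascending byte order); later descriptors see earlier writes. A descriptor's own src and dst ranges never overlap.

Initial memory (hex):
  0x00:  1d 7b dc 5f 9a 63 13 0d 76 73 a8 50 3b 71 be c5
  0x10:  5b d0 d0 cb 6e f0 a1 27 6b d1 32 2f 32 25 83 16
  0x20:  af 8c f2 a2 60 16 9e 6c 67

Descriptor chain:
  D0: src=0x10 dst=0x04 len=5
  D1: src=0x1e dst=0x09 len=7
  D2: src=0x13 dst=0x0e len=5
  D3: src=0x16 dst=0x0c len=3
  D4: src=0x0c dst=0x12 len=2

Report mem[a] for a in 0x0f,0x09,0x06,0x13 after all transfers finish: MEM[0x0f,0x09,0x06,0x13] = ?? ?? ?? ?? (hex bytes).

#0 dst[0x04+5] := {0x5b,0xd0,0xd0,0xcb,0x6e}
#1 dst[0x09+7] := {0x83,0x16,0xaf,0x8c,0xf2,0xa2,0x60}
#2 dst[0x0e+5] := {0xcb,0x6e,0xf0,0xa1,0x27}
#3 dst[0x0c+3] := {0xa1,0x27,0x6b}
#4 dst[0x12+2] := {0xa1,0x27}
query mem[0x0f]=0x6e, mem[0x09]=0x83, mem[0x06]=0xd0, mem[0x13]=0x27

MEM[0x0f,0x09,0x06,0x13] = 6e 83 d0 27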